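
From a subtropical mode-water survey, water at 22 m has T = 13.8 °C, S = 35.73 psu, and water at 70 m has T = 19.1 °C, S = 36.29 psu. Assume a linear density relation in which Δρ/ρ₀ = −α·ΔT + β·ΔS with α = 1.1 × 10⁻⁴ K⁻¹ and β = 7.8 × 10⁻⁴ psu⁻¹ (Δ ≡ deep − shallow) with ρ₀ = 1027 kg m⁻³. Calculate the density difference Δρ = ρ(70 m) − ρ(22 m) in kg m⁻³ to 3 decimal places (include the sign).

-0.150 kg m⁻³

ΔT = +5.3 K, ΔS = +0.56 psu (deep − shallow).
Δρ/ρ₀ = −(1.1 × 10⁻⁴)(+5.3) + (7.8 × 10⁻⁴)(+0.56) = -1.462 × 10⁻⁴.
Δρ = 1027 × (-1.462 × 10⁻⁴) = -0.150 kg m⁻³.
Negative Δρ: lighter below, statically unstable.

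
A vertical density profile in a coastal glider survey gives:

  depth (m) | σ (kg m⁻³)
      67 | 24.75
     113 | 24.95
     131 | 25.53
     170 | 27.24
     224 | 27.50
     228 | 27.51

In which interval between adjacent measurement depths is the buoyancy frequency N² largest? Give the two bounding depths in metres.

Compute the density gradient over each adjacent pair:
  67–113 m: Δρ/Δz = 0.20/46 = 4.3 × 10⁻³ kg m⁻⁴
  113–131 m: Δρ/Δz = 0.58/18 = 0.032 kg m⁻⁴
  131–170 m: Δρ/Δz = 1.71/39 = 0.044 kg m⁻⁴
  170–224 m: Δρ/Δz = 0.26/54 = 4.8 × 10⁻³ kg m⁻⁴
  224–228 m: Δρ/Δz = 0.01/4 = 2.5 × 10⁻³ kg m⁻⁴
The largest gradient is in the 131–170 m interval — the pycnocline.

131–170 m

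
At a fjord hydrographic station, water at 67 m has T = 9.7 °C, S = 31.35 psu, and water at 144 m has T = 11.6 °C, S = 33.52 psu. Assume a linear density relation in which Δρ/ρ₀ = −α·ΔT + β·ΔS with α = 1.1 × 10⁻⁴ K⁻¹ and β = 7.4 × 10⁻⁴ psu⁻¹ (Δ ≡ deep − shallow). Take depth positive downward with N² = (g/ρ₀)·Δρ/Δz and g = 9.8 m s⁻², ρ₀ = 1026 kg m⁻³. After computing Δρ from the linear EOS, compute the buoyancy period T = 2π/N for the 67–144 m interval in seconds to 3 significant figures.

ΔT = +1.9 K, ΔS = +2.17 psu (deep − shallow).
Δρ/ρ₀ = −αΔT + βΔS = -2.09 × 10⁻⁴ + 1.6058 × 10⁻³ = 1.3968 × 10⁻³, so Δρ ≈ 1.433 kg m⁻³.
N² = (g/ρ₀)·Δρ/Δz = g·(Δρ/ρ₀)/Δz = 9.8 × 1.3968 × 10⁻³ / 77 = 1.7777 × 10⁻⁴ s⁻².
N = √(1.7777 × 10⁻⁴) = 0.013333 rad s⁻¹ → T = 2π/N = 471.25 s ≈ 471 s.

471 s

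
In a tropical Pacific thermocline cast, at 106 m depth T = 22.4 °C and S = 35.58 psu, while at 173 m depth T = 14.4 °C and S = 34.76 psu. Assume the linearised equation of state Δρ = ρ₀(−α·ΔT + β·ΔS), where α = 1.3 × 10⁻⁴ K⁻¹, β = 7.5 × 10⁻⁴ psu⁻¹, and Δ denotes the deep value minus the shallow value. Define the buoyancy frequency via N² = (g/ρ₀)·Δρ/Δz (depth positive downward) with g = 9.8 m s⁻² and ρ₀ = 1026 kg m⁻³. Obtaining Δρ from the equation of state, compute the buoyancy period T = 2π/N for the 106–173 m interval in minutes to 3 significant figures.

ΔT = -8.0 K, ΔS = -0.82 psu (deep − shallow).
Δρ/ρ₀ = −αΔT + βΔS = 1.04 × 10⁻³ − 6.15 × 10⁻⁴ = 4.25 × 10⁻⁴, so Δρ ≈ 0.4360 kg m⁻³.
N² = (g/ρ₀)·Δρ/Δz = g·(Δρ/ρ₀)/Δz = 9.8 × 4.25 × 10⁻⁴ / 67 = 6.2164 × 10⁻⁵ s⁻².
N = √(6.2164 × 10⁻⁵) = 7.8844 × 10⁻³ rad s⁻¹ → T = 2π/N = 796.91 s = 13.282 min ≈ 13.3 min.

13.3 min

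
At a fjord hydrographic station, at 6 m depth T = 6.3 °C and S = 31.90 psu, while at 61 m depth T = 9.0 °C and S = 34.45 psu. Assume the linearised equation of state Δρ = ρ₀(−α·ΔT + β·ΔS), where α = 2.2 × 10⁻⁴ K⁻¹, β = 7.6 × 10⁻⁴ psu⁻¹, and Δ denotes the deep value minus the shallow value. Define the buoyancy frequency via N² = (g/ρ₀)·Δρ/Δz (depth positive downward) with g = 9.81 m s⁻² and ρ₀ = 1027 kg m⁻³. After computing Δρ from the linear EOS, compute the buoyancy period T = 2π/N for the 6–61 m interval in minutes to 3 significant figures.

6.76 min

ΔT = +2.7 K, ΔS = +2.55 psu (deep − shallow).
Δρ/ρ₀ = −αΔT + βΔS = -5.94 × 10⁻⁴ + 1.938 × 10⁻³ = 1.344 × 10⁻³, so Δρ ≈ 1.380 kg m⁻³.
N² = (g/ρ₀)·Δρ/Δz = g·(Δρ/ρ₀)/Δz = 9.81 × 1.344 × 10⁻³ / 55 = 2.3972 × 10⁻⁴ s⁻².
N = √(2.3972 × 10⁻⁴) = 0.015483 rad s⁻¹ → T = 2π/N = 405.81 s = 6.7635 min ≈ 6.76 min.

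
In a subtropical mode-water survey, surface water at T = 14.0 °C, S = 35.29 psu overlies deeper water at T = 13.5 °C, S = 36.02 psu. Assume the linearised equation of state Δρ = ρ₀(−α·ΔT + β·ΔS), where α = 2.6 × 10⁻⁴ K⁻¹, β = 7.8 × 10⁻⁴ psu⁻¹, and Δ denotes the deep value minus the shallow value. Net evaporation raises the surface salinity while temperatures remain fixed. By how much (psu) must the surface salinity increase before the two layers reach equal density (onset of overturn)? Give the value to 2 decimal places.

0.90 psu

Neutral buoyancy requires −α(T_deep − T_surf) + β(S_deep − S_surf′) = 0.
S_surf′ = S_deep − (α/β)·ΔT = 36.02 − (2.6 × 10⁻⁴/7.8 × 10⁻⁴)·(-0.5) = 36.1867 psu.
Increase required: 36.1867 − 35.29 = 0.8967 psu.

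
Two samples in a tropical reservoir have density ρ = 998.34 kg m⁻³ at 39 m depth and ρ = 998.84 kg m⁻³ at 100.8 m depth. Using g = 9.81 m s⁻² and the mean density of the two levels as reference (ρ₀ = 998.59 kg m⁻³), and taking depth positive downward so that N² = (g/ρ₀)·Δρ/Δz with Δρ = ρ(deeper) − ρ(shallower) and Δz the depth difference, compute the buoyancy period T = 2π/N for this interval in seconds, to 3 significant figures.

Δρ = 998.84 − 998.34 = 0.50 kg m⁻³ over Δz = 100.8 − 39 = 61.8 m.
N² = (9.81/998.59) × (0.50/61.8) = 7.9481 × 10⁻⁵ s⁻².
N = √(7.9481 × 10⁻⁵) = 8.9152 × 10⁻³ rad s⁻¹, so T = 2π/N = 704.77 s ≈ 705 s.

705 s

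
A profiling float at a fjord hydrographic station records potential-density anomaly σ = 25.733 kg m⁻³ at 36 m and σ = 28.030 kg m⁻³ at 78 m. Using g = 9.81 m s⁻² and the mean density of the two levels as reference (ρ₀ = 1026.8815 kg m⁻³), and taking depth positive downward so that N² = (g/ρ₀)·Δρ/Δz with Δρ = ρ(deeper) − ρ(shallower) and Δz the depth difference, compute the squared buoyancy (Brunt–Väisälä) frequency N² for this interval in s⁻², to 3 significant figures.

5.22 × 10⁻⁴ s⁻²

Δρ = 1028.030 − 1025.733 = 2.297 kg m⁻³ over Δz = 78 − 36 = 42 m.
N² = (9.81/1026.8815) × (2.297/42) = 5.2247 × 10⁻⁴ s⁻² ≈ 5.22 × 10⁻⁴ s⁻².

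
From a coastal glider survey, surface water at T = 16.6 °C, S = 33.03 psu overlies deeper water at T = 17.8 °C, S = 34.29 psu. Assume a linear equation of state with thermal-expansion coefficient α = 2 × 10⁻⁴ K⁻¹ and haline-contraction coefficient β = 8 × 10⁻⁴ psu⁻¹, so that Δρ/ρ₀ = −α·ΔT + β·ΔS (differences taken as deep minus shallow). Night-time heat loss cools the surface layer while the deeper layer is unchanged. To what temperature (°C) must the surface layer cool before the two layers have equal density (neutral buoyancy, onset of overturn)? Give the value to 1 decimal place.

Neutral buoyancy requires Δρ = 0, i.e. −α(T_deep − T_surf′) + β(S_deep − S_surf) = 0.
T_surf′ = T_deep − (β/α)·ΔS = 17.8 − (8 × 10⁻⁴/2 × 10⁻⁴)·(+1.26) = 12.760 °C.
Cooling required: 16.6 − (12.760) = 3.840 °C.

12.8 °C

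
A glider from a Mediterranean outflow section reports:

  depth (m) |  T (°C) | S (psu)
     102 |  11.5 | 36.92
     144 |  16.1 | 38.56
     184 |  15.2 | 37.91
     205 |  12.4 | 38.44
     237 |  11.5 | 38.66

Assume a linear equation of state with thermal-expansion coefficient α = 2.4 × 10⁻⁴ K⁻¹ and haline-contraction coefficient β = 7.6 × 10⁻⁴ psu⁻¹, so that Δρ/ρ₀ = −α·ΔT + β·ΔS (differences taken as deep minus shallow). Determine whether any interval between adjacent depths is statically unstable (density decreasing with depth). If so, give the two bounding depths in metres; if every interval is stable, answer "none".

Evaluate Δρ/ρ₀ = −αΔT + βΔS across each adjacent pair:
  102–144 m: −αΔT+βΔS = −(2.4 × 10⁻⁴)(+4.6)+(7.6 × 10⁻⁴)(+1.64) = 1.4 × 10⁻⁴ → stable
  144–184 m: −αΔT+βΔS = −(2.4 × 10⁻⁴)(-0.9)+(7.6 × 10⁻⁴)(-0.65) = -2.8 × 10⁻⁴ → UNSTABLE
  184–205 m: −αΔT+βΔS = −(2.4 × 10⁻⁴)(-2.8)+(7.6 × 10⁻⁴)(+0.53) = 1.1 × 10⁻³ → stable
  205–237 m: −αΔT+βΔS = −(2.4 × 10⁻⁴)(-0.9)+(7.6 × 10⁻⁴)(+0.22) = 3.8 × 10⁻⁴ → stable
The 144–184 m interval has Δρ < 0: lighter water underlies denser water.

144–184 m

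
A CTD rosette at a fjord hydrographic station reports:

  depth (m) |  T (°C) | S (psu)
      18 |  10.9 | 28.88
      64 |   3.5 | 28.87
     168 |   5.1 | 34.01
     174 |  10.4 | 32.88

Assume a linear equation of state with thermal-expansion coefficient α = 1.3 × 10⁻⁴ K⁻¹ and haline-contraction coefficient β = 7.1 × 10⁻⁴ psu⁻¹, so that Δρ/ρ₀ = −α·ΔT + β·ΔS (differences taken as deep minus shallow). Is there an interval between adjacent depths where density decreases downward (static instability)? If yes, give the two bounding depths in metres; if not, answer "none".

Evaluate Δρ/ρ₀ = −αΔT + βΔS across each adjacent pair:
  18–64 m: −αΔT+βΔS = −(1.3 × 10⁻⁴)(-7.4)+(7.1 × 10⁻⁴)(-0.01) = 9.5 × 10⁻⁴ → stable
  64–168 m: −αΔT+βΔS = −(1.3 × 10⁻⁴)(+1.6)+(7.1 × 10⁻⁴)(+5.14) = 3.4 × 10⁻³ → stable
  168–174 m: −αΔT+βΔS = −(1.3 × 10⁻⁴)(+5.3)+(7.1 × 10⁻⁴)(-1.13) = -1.5 × 10⁻³ → UNSTABLE
The 168–174 m interval has Δρ < 0: lighter water underlies denser water.

168–174 m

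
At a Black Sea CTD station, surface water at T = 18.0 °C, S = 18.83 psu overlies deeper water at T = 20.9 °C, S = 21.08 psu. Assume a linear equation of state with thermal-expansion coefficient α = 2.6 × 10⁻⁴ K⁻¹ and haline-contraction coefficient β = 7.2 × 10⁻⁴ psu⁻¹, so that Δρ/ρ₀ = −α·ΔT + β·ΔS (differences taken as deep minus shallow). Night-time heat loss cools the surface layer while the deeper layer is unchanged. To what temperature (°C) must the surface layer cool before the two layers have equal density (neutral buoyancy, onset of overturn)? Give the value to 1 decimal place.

Neutral buoyancy requires Δρ = 0, i.e. −α(T_deep − T_surf′) + β(S_deep − S_surf) = 0.
T_surf′ = T_deep − (β/α)·ΔS = 20.9 − (7.2 × 10⁻⁴/2.6 × 10⁻⁴)·(+2.25) = 14.669 °C.
Cooling required: 18.0 − (14.669) = 3.331 °C.

14.7 °C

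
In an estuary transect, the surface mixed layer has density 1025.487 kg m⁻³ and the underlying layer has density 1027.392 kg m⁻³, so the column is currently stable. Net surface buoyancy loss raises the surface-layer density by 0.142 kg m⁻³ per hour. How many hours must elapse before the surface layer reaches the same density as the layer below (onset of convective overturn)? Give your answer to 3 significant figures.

13.4 hours

Density deficit of the surface layer: 1027.392 − 1025.487 = 1.905 kg m⁻³.
Required change = 1.905 / 0.142 = 13.4 hours.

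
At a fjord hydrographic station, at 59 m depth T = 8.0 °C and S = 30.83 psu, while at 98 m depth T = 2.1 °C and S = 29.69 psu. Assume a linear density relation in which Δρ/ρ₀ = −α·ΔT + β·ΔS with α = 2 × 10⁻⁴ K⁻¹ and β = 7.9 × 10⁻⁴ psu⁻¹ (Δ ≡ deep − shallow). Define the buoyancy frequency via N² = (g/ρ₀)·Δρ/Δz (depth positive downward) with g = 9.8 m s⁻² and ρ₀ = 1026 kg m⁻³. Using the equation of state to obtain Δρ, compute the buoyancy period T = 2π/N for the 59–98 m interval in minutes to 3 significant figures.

ΔT = -5.9 K, ΔS = -1.14 psu (deep − shallow).
Δρ/ρ₀ = −αΔT + βΔS = 1.18 × 10⁻³ − 9.006 × 10⁻⁴ = 2.794 × 10⁻⁴, so Δρ ≈ 0.2867 kg m⁻³.
N² = (g/ρ₀)·Δρ/Δz = g·(Δρ/ρ₀)/Δz = 9.8 × 2.794 × 10⁻⁴ / 39 = 7.0208 × 10⁻⁵ s⁻².
N = √(7.0208 × 10⁻⁵) = 8.3790 × 10⁻³ rad s⁻¹ → T = 2π/N = 749.87 s = 12.498 min ≈ 12.5 min.

12.5 min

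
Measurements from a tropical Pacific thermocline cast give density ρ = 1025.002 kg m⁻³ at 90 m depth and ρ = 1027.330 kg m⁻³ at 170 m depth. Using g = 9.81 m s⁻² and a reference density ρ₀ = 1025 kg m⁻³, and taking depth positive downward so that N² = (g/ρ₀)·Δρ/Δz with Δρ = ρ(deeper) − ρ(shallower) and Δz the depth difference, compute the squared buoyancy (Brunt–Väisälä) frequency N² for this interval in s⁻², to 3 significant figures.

2.79 × 10⁻⁴ s⁻²

Δρ = 1027.330 − 1025.002 = 2.328 kg m⁻³ over Δz = 170 − 90 = 80 m.
N² = (9.81/1025) × (2.328/80) = 2.7851 × 10⁻⁴ s⁻² ≈ 2.79 × 10⁻⁴ s⁻².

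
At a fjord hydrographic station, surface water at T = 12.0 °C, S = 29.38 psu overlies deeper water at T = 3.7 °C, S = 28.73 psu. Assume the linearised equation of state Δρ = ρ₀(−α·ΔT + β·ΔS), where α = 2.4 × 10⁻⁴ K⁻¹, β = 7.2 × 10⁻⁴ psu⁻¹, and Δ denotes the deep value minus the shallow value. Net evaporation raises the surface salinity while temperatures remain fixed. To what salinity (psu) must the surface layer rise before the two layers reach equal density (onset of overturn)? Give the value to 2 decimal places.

Neutral buoyancy requires −α(T_deep − T_surf) + β(S_deep − S_surf′) = 0.
S_surf′ = S_deep − (α/β)·ΔT = 28.73 − (2.4 × 10⁻⁴/7.2 × 10⁻⁴)·(-8.3) = 31.4967 psu.
Increase required: 31.4967 − 29.38 = 2.1167 psu.

31.50 psu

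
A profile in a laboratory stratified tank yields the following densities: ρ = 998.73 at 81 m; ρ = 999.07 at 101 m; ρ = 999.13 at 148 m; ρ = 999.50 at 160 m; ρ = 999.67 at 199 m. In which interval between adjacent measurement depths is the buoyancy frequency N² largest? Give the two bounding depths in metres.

Compute the density gradient over each adjacent pair:
  81–101 m: Δρ/Δz = 0.34/20 = 0.017 kg m⁻⁴
  101–148 m: Δρ/Δz = 0.06/47 = 1.3 × 10⁻³ kg m⁻⁴
  148–160 m: Δρ/Δz = 0.37/12 = 0.031 kg m⁻⁴
  160–199 m: Δρ/Δz = 0.17/39 = 4.4 × 10⁻³ kg m⁻⁴
The largest gradient is in the 148–160 m interval — the pycnocline.

148–160 m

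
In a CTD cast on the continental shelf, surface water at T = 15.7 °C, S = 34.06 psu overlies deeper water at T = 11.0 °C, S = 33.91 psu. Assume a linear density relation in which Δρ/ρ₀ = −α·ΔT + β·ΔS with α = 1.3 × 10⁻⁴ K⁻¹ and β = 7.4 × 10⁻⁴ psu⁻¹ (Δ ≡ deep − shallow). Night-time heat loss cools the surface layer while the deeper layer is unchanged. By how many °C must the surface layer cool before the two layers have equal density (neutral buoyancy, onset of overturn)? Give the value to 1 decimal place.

3.8 °C

Neutral buoyancy requires Δρ = 0, i.e. −α(T_deep − T_surf′) + β(S_deep − S_surf) = 0.
T_surf′ = T_deep − (β/α)·ΔS = 11.0 − (7.4 × 10⁻⁴/1.3 × 10⁻⁴)·(-0.15) = 11.854 °C.
Cooling required: 15.7 − (11.854) = 3.846 °C.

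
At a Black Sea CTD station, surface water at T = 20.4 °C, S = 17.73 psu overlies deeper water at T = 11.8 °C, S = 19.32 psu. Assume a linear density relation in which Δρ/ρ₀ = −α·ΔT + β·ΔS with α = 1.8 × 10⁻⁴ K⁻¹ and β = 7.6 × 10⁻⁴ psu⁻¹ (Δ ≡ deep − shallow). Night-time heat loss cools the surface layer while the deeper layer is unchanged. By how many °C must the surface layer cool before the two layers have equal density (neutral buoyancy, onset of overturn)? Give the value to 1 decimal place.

15.3 °C

Neutral buoyancy requires Δρ = 0, i.e. −α(T_deep − T_surf′) + β(S_deep − S_surf) = 0.
T_surf′ = T_deep − (β/α)·ΔS = 11.8 − (7.6 × 10⁻⁴/1.8 × 10⁻⁴)·(+1.59) = 5.087 °C.
Cooling required: 20.4 − (5.087) = 15.313 °C.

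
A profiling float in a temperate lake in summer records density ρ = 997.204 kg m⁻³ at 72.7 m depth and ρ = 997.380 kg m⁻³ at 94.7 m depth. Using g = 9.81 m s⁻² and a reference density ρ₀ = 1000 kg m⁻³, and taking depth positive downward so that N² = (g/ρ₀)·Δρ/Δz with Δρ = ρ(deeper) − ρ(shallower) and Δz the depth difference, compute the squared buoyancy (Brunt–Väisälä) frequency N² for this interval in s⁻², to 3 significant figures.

Δρ = 997.380 − 997.204 = 0.176 kg m⁻³ over Δz = 94.7 − 72.7 = 22 m.
N² = (9.81/1000) × (0.176/22) = 7.8480 × 10⁻⁵ s⁻² ≈ 7.85 × 10⁻⁵ s⁻².

7.85 × 10⁻⁵ s⁻²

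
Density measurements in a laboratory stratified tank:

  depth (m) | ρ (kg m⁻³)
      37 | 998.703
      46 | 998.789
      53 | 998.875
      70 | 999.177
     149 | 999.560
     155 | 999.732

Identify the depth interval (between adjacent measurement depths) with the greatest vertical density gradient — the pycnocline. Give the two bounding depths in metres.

Compute the density gradient over each adjacent pair:
  37–46 m: Δρ/Δz = 0.086/9 = 9.6 × 10⁻³ kg m⁻⁴
  46–53 m: Δρ/Δz = 0.086/7 = 0.012 kg m⁻⁴
  53–70 m: Δρ/Δz = 0.302/17 = 0.018 kg m⁻⁴
  70–149 m: Δρ/Δz = 0.383/79 = 4.8 × 10⁻³ kg m⁻⁴
  149–155 m: Δρ/Δz = 0.172/6 = 0.029 kg m⁻⁴
The largest gradient is in the 149–155 m interval — the pycnocline.

149–155 m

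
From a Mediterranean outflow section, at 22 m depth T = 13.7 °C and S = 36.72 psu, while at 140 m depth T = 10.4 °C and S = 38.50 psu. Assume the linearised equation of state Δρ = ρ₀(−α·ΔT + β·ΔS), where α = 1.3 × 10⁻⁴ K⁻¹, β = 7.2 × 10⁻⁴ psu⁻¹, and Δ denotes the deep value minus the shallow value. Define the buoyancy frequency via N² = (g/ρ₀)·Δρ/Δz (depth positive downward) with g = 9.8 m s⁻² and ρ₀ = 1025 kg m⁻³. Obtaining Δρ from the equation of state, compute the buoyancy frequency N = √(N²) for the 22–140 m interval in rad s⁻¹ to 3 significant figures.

ΔT = -3.3 K, ΔS = +1.78 psu (deep − shallow).
Δρ/ρ₀ = −αΔT + βΔS = 4.29 × 10⁻⁴ + 1.2816 × 10⁻³ = 1.7106 × 10⁻³, so Δρ ≈ 1.753 kg m⁻³.
N² = (g/ρ₀)·Δρ/Δz = g·(Δρ/ρ₀)/Δz = 9.8 × 1.7106 × 10⁻³ / 118 = 1.4207 × 10⁻⁴ s⁻².
N = √(1.4207 × 10⁻⁴) = 0.011919 rad s⁻¹ ≈ 0.0119 rad s⁻¹.

0.0119 rad s⁻¹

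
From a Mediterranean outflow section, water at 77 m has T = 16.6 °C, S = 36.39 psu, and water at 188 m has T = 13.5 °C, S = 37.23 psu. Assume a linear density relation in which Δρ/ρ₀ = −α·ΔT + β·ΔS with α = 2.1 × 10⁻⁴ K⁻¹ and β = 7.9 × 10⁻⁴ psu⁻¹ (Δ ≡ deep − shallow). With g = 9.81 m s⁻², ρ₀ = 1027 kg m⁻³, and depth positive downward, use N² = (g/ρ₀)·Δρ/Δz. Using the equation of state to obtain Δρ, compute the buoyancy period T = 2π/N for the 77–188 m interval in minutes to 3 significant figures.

ΔT = -3.1 K, ΔS = +0.84 psu (deep − shallow).
Δρ/ρ₀ = −αΔT + βΔS = 6.51 × 10⁻⁴ + 6.636 × 10⁻⁴ = 1.3146 × 10⁻³, so Δρ ≈ 1.350 kg m⁻³.
N² = (g/ρ₀)·Δρ/Δz = g·(Δρ/ρ₀)/Δz = 9.81 × 1.3146 × 10⁻³ / 111 = 1.1618 × 10⁻⁴ s⁻².
N = √(1.1618 × 10⁻⁴) = 0.010779 rad s⁻¹ → T = 2π/N = 582.91 s = 9.7152 min ≈ 9.72 min.

9.72 min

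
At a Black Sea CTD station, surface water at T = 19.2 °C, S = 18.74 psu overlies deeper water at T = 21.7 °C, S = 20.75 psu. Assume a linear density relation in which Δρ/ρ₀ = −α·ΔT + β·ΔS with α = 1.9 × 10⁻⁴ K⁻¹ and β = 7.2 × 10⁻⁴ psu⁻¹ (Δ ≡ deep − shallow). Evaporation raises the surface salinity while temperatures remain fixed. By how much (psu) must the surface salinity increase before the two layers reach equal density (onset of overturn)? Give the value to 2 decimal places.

Neutral buoyancy requires −α(T_deep − T_surf) + β(S_deep − S_surf′) = 0.
S_surf′ = S_deep − (α/β)·ΔT = 20.75 − (1.9 × 10⁻⁴/7.2 × 10⁻⁴)·(+2.5) = 20.0903 psu.
Increase required: 20.0903 − 18.74 = 1.3503 psu.

1.35 psu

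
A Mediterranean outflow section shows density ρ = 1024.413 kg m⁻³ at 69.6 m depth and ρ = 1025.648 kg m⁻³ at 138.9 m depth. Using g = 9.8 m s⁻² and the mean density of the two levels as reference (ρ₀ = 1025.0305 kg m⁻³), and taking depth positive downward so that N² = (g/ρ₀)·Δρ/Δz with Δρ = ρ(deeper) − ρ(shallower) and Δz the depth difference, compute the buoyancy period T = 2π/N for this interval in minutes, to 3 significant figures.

8.02 min

Δρ = 1025.648 − 1024.413 = 1.235 kg m⁻³ over Δz = 138.9 − 69.6 = 69.3 m.
N² = (9.8/1025.0305) × (1.235/69.3) = 1.7038 × 10⁻⁴ s⁻².
N = √(1.7038 × 10⁻⁴) = 0.013053 rad s⁻¹, so T = 2π/N = 481.36 s = 8.0227 min ≈ 8.02 min.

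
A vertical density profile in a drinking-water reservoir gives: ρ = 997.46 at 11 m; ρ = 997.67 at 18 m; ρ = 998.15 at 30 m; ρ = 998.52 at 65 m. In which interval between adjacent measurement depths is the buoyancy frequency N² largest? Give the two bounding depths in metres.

18–30 m

Compute the density gradient over each adjacent pair:
  11–18 m: Δρ/Δz = 0.21/7 = 0.030 kg m⁻⁴
  18–30 m: Δρ/Δz = 0.48/12 = 0.040 kg m⁻⁴
  30–65 m: Δρ/Δz = 0.37/35 = 0.011 kg m⁻⁴
The largest gradient is in the 18–30 m interval — the pycnocline.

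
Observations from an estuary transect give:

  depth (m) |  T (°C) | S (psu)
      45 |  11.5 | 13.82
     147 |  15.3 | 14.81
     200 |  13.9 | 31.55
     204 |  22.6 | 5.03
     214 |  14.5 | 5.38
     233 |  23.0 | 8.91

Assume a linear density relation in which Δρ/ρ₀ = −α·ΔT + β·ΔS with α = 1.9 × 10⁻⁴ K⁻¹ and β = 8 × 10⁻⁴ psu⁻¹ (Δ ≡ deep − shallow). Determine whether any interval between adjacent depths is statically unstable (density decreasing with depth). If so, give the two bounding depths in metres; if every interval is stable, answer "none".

200–204 m

Evaluate Δρ/ρ₀ = −αΔT + βΔS across each adjacent pair:
  45–147 m: −αΔT+βΔS = −(1.9 × 10⁻⁴)(+3.8)+(8 × 10⁻⁴)(+0.99) = 7.0 × 10⁻⁵ → stable
  147–200 m: −αΔT+βΔS = −(1.9 × 10⁻⁴)(-1.4)+(8 × 10⁻⁴)(+16.74) = 0.014 → stable
  200–204 m: −αΔT+βΔS = −(1.9 × 10⁻⁴)(+8.7)+(8 × 10⁻⁴)(-26.52) = -0.023 → UNSTABLE
  204–214 m: −αΔT+βΔS = −(1.9 × 10⁻⁴)(-8.1)+(8 × 10⁻⁴)(+0.35) = 1.8 × 10⁻³ → stable
  214–233 m: −αΔT+βΔS = −(1.9 × 10⁻⁴)(+8.5)+(8 × 10⁻⁴)(+3.53) = 1.2 × 10⁻³ → stable
The 200–204 m interval has Δρ < 0: lighter water underlies denser water.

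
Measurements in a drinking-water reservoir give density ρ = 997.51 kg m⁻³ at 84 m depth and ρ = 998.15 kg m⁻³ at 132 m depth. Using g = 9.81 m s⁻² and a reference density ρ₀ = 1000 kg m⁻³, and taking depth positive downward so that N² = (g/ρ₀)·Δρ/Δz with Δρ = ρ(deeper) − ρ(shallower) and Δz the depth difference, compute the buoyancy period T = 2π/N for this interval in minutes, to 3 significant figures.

9.16 min

Δρ = 998.15 − 997.51 = 0.64 kg m⁻³ over Δz = 132 − 84 = 48 m.
N² = (9.81/1000) × (0.64/48) = 1.3080 × 10⁻⁴ s⁻².
N = √(1.3080 × 10⁻⁴) = 0.011437 rad s⁻¹, so T = 2π/N = 549.37 s = 9.1562 min ≈ 9.16 min.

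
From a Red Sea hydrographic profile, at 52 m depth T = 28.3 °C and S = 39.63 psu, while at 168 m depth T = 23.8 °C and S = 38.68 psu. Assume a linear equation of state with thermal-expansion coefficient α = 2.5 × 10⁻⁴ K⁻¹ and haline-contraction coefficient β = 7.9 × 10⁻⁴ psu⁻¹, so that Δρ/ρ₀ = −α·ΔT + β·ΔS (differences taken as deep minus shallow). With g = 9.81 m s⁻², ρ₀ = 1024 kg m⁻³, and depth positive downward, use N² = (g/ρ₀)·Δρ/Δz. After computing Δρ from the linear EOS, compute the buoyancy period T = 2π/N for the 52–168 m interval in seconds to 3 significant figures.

ΔT = -4.5 K, ΔS = -0.95 psu (deep − shallow).
Δρ/ρ₀ = −αΔT + βΔS = 1.125 × 10⁻³ − 7.505 × 10⁻⁴ = 3.745 × 10⁻⁴, so Δρ ≈ 0.3835 kg m⁻³.
N² = (g/ρ₀)·Δρ/Δz = g·(Δρ/ρ₀)/Δz = 9.81 × 3.745 × 10⁻⁴ / 116 = 3.1671 × 10⁻⁵ s⁻².
N = √(3.1671 × 10⁻⁵) = 5.6277 × 10⁻³ rad s⁻¹ → T = 2π/N = 1.1165 × 10³ s ≈ 1.12 × 10³ s.

1.12 × 10³ s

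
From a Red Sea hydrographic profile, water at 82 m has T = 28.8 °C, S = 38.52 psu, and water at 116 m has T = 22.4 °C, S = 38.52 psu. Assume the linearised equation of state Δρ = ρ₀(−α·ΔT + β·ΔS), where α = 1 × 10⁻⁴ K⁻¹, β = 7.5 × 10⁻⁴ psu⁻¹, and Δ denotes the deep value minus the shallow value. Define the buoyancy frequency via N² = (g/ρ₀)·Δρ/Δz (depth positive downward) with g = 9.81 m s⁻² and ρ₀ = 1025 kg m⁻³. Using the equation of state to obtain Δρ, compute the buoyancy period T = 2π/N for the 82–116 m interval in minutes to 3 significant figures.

7.71 min

ΔT = -6.4 K, ΔS = +0.00 psu (deep − shallow).
Δρ/ρ₀ = −αΔT + βΔS = 6.40 × 10⁻⁴ + 0 = 6.40 × 10⁻⁴, so Δρ ≈ 0.6560 kg m⁻³.
N² = (g/ρ₀)·Δρ/Δz = g·(Δρ/ρ₀)/Δz = 9.81 × 6.40 × 10⁻⁴ / 34 = 1.8466 × 10⁻⁴ s⁻².
N = √(1.8466 × 10⁻⁴) = 0.013589 rad s⁻¹ → T = 2π/N = 462.37 s = 7.7062 min ≈ 7.71 min.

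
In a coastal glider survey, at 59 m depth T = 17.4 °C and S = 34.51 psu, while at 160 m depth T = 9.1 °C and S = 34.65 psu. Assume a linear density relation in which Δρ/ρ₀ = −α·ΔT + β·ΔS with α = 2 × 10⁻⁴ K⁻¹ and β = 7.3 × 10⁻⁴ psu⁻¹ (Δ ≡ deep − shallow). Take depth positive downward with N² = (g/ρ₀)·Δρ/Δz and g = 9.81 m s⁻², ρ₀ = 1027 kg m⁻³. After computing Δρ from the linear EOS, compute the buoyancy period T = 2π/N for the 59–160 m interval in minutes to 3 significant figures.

ΔT = -8.3 K, ΔS = +0.14 psu (deep − shallow).
Δρ/ρ₀ = −αΔT + βΔS = 1.66 × 10⁻³ + 1.022 × 10⁻⁴ = 1.7622 × 10⁻³, so Δρ ≈ 1.810 kg m⁻³.
N² = (g/ρ₀)·Δρ/Δz = g·(Δρ/ρ₀)/Δz = 9.81 × 1.7622 × 10⁻³ / 101 = 1.7116 × 10⁻⁴ s⁻².
N = √(1.7116 × 10⁻⁴) = 0.013083 rad s⁻¹ → T = 2π/N = 480.26 s = 8.0043 min ≈ 8.00 min.

8.00 min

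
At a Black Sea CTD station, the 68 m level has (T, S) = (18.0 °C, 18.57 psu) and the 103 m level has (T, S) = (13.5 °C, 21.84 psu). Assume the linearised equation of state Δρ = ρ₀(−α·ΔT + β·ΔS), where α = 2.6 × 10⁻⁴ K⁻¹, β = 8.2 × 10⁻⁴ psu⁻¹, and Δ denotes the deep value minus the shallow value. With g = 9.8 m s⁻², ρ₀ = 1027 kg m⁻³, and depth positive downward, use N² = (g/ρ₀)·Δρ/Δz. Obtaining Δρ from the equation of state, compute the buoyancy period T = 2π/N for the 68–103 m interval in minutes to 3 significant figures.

3.19 min

ΔT = -4.5 K, ΔS = +3.27 psu (deep − shallow).
Δρ/ρ₀ = −αΔT + βΔS = 1.17 × 10⁻³ + 2.6814 × 10⁻³ = 3.8514 × 10⁻³, so Δρ ≈ 3.955 kg m⁻³.
N² = (g/ρ₀)·Δρ/Δz = g·(Δρ/ρ₀)/Δz = 9.8 × 3.8514 × 10⁻³ / 35 = 1.0784 × 10⁻³ s⁻².
N = √(1.0784 × 10⁻³) = 0.032839 rad s⁻¹ → T = 2π/N = 191.33 s = 3.1888 min ≈ 3.19 min.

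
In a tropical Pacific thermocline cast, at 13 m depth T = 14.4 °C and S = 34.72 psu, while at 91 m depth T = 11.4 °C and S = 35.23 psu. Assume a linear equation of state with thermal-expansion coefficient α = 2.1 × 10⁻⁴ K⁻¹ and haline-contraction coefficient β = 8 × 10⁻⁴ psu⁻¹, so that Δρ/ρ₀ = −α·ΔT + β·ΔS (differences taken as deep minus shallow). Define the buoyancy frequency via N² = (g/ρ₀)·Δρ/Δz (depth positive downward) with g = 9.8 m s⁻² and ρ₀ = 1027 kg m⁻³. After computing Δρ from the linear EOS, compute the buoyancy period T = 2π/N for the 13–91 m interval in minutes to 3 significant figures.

9.17 min

ΔT = -3.0 K, ΔS = +0.51 psu (deep − shallow).
Δρ/ρ₀ = −αΔT + βΔS = 6.30 × 10⁻⁴ + 4.08 × 10⁻⁴ = 1.038 × 10⁻³, so Δρ ≈ 1.066 kg m⁻³.
N² = (g/ρ₀)·Δρ/Δz = g·(Δρ/ρ₀)/Δz = 9.8 × 1.038 × 10⁻³ / 78 = 1.3042 × 10⁻⁴ s⁻².
N = √(1.3042 × 10⁻⁴) = 0.011420 rad s⁻¹ → T = 2π/N = 550.19 s = 9.1698 min ≈ 9.17 min.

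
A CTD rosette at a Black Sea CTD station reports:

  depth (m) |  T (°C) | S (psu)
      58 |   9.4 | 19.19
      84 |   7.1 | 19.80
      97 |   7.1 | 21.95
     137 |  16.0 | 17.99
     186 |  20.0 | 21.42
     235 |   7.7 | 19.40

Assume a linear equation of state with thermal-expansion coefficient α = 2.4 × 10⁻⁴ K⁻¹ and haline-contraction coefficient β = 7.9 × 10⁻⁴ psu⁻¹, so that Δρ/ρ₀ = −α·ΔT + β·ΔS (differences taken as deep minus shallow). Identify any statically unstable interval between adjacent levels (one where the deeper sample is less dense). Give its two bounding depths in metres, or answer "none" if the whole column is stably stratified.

97–137 m

Evaluate Δρ/ρ₀ = −αΔT + βΔS across each adjacent pair:
  58–84 m: −αΔT+βΔS = −(2.4 × 10⁻⁴)(-2.3)+(7.9 × 10⁻⁴)(+0.61) = 1.0 × 10⁻³ → stable
  84–97 m: −αΔT+βΔS = −(2.4 × 10⁻⁴)(+0.0)+(7.9 × 10⁻⁴)(+2.15) = 1.7 × 10⁻³ → stable
  97–137 m: −αΔT+βΔS = −(2.4 × 10⁻⁴)(+8.9)+(7.9 × 10⁻⁴)(-3.96) = -5.3 × 10⁻³ → UNSTABLE
  137–186 m: −αΔT+βΔS = −(2.4 × 10⁻⁴)(+4.0)+(7.9 × 10⁻⁴)(+3.43) = 1.7 × 10⁻³ → stable
  186–235 m: −αΔT+βΔS = −(2.4 × 10⁻⁴)(-12.3)+(7.9 × 10⁻⁴)(-2.02) = 1.4 × 10⁻³ → stable
The 97–137 m interval has Δρ < 0: lighter water underlies denser water.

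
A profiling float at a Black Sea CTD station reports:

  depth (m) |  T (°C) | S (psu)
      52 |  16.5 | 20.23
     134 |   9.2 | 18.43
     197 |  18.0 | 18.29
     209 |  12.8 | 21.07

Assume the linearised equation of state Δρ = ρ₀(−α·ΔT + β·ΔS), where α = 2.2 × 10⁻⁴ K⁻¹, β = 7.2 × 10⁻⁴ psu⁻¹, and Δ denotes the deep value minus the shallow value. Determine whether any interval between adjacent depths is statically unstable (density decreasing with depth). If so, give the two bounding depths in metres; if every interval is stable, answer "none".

134–197 m

Evaluate Δρ/ρ₀ = −αΔT + βΔS across each adjacent pair:
  52–134 m: −αΔT+βΔS = −(2.2 × 10⁻⁴)(-7.3)+(7.2 × 10⁻⁴)(-1.80) = 3.1 × 10⁻⁴ → stable
  134–197 m: −αΔT+βΔS = −(2.2 × 10⁻⁴)(+8.8)+(7.2 × 10⁻⁴)(-0.14) = -2.0 × 10⁻³ → UNSTABLE
  197–209 m: −αΔT+βΔS = −(2.2 × 10⁻⁴)(-5.2)+(7.2 × 10⁻⁴)(+2.78) = 3.1 × 10⁻³ → stable
The 134–197 m interval has Δρ < 0: lighter water underlies denser water.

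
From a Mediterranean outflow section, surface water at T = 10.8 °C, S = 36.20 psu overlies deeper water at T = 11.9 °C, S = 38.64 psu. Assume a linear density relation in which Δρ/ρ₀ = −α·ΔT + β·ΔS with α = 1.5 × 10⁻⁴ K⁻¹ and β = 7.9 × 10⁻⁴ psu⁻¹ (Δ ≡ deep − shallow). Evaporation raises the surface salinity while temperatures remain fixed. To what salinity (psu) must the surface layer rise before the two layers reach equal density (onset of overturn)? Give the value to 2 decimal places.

Neutral buoyancy requires −α(T_deep − T_surf) + β(S_deep − S_surf′) = 0.
S_surf′ = S_deep − (α/β)·ΔT = 38.64 − (1.5 × 10⁻⁴/7.9 × 10⁻⁴)·(+1.1) = 38.4311 psu.
Increase required: 38.4311 − 36.20 = 2.2311 psu.

38.43 psu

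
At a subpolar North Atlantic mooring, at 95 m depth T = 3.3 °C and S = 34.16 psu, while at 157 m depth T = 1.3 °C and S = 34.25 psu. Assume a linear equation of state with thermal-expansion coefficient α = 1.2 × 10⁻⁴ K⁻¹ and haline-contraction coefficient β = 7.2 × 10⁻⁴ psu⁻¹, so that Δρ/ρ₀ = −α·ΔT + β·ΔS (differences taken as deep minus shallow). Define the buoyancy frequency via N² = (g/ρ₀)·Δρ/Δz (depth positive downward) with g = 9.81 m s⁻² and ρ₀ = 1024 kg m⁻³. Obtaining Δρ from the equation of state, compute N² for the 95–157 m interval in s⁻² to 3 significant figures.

ΔT = -2.0 K, ΔS = +0.09 psu (deep − shallow).
Δρ/ρ₀ = −αΔT + βΔS = 2.40 × 10⁻⁴ + 6.48 × 10⁻⁵ = 3.048 × 10⁻⁴, so Δρ ≈ 0.3121 kg m⁻³.
N² = (g/ρ₀)·Δρ/Δz = g·(Δρ/ρ₀)/Δz = 9.81 × 3.048 × 10⁻⁴ / 62 = 4.8227 × 10⁻⁵ s⁻² ≈ 4.82 × 10⁻⁵ s⁻².

4.82 × 10⁻⁵ s⁻²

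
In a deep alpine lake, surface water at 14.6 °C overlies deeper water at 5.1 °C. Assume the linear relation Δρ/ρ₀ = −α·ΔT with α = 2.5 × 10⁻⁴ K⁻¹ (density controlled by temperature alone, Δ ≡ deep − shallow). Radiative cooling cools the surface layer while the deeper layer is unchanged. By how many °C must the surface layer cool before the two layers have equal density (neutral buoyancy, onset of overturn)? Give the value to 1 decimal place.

9.5 °C

With temperature the only control, equal density requires T_surf′ = T_deep.
T_surf′ = 5.1 °C.
Cooling required: 14.6 − 5.1 = 9.5 °C.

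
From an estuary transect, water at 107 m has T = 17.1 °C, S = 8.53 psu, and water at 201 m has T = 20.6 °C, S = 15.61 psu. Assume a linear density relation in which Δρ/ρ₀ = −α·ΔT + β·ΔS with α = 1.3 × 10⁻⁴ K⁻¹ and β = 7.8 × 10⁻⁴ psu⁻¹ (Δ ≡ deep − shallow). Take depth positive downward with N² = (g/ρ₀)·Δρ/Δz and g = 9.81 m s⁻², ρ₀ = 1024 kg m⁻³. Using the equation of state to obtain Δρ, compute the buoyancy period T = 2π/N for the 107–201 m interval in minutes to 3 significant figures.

ΔT = +3.5 K, ΔS = +7.08 psu (deep − shallow).
Δρ/ρ₀ = −αΔT + βΔS = -4.55 × 10⁻⁴ + 5.5224 × 10⁻³ = 5.0674 × 10⁻³, so Δρ ≈ 5.189 kg m⁻³.
N² = (g/ρ₀)·Δρ/Δz = g·(Δρ/ρ₀)/Δz = 9.81 × 5.0674 × 10⁻³ / 94 = 5.2884 × 10⁻⁴ s⁻².
N = √(5.2884 × 10⁻⁴) = 0.022997 rad s⁻¹ → T = 2π/N = 273.22 s = 4.5537 min ≈ 4.55 min.

4.55 min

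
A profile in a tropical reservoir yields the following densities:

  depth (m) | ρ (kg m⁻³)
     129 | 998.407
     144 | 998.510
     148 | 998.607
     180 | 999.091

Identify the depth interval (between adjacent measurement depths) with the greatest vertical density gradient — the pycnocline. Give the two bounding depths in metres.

Compute the density gradient over each adjacent pair:
  129–144 m: Δρ/Δz = 0.103/15 = 6.9 × 10⁻³ kg m⁻⁴
  144–148 m: Δρ/Δz = 0.097/4 = 0.024 kg m⁻⁴
  148–180 m: Δρ/Δz = 0.484/32 = 0.015 kg m⁻⁴
The largest gradient is in the 144–148 m interval — the pycnocline.

144–148 m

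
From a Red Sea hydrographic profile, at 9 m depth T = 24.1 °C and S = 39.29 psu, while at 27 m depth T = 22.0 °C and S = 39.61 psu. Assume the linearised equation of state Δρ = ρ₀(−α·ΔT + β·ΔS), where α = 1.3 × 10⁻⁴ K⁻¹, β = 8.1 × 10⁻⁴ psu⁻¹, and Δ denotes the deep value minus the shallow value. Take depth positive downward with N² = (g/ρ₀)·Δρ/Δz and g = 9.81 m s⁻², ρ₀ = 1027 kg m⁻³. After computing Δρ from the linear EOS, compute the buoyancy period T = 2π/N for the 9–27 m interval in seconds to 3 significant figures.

ΔT = -2.1 K, ΔS = +0.32 psu (deep − shallow).
Δρ/ρ₀ = −αΔT + βΔS = 2.73 × 10⁻⁴ + 2.592 × 10⁻⁴ = 5.322 × 10⁻⁴, so Δρ ≈ 0.5466 kg m⁻³.
N² = (g/ρ₀)·Δρ/Δz = g·(Δρ/ρ₀)/Δz = 9.81 × 5.322 × 10⁻⁴ / 18 = 2.9005 × 10⁻⁴ s⁻².
N = √(2.9005 × 10⁻⁴) = 0.017031 rad s⁻¹ → T = 2π/N = 368.93 s ≈ 369 s.

369 s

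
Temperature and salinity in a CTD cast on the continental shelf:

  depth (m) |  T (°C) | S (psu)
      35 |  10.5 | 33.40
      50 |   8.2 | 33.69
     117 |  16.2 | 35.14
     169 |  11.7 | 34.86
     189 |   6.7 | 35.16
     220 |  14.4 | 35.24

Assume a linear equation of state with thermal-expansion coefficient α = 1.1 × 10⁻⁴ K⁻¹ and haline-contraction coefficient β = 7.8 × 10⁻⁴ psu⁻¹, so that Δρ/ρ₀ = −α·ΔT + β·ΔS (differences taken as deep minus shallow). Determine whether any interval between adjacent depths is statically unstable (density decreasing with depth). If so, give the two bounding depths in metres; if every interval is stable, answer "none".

Evaluate Δρ/ρ₀ = −αΔT + βΔS across each adjacent pair:
  35–50 m: −αΔT+βΔS = −(1.1 × 10⁻⁴)(-2.3)+(7.8 × 10⁻⁴)(+0.29) = 4.8 × 10⁻⁴ → stable
  50–117 m: −αΔT+βΔS = −(1.1 × 10⁻⁴)(+8.0)+(7.8 × 10⁻⁴)(+1.45) = 2.5 × 10⁻⁴ → stable
  117–169 m: −αΔT+βΔS = −(1.1 × 10⁻⁴)(-4.5)+(7.8 × 10⁻⁴)(-0.28) = 2.8 × 10⁻⁴ → stable
  169–189 m: −αΔT+βΔS = −(1.1 × 10⁻⁴)(-5.0)+(7.8 × 10⁻⁴)(+0.30) = 7.8 × 10⁻⁴ → stable
  189–220 m: −αΔT+βΔS = −(1.1 × 10⁻⁴)(+7.7)+(7.8 × 10⁻⁴)(+0.08) = -7.8 × 10⁻⁴ → UNSTABLE
The 189–220 m interval has Δρ < 0: lighter water underlies denser water.

189–220 m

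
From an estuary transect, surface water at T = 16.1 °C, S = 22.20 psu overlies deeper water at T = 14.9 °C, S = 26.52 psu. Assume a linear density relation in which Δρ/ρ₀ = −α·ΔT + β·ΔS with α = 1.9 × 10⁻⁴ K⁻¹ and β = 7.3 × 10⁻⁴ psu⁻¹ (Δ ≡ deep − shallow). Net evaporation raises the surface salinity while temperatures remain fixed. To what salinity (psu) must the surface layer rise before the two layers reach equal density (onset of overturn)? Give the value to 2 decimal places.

26.83 psu

Neutral buoyancy requires −α(T_deep − T_surf) + β(S_deep − S_surf′) = 0.
S_surf′ = S_deep − (α/β)·ΔT = 26.52 − (1.9 × 10⁻⁴/7.3 × 10⁻⁴)·(-1.2) = 26.8323 psu.
Increase required: 26.8323 − 22.20 = 4.6323 psu.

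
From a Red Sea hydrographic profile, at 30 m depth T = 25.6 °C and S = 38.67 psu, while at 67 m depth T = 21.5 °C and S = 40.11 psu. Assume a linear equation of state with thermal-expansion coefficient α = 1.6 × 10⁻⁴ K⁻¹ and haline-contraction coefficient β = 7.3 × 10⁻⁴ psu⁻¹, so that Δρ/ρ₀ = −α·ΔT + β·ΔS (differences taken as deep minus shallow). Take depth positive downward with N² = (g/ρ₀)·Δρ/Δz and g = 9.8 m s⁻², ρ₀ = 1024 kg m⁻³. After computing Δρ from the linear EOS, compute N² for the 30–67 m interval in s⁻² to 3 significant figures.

ΔT = -4.1 K, ΔS = +1.44 psu (deep − shallow).
Δρ/ρ₀ = −αΔT + βΔS = 6.56 × 10⁻⁴ + 1.0512 × 10⁻³ = 1.7072 × 10⁻³, so Δρ ≈ 1.748 kg m⁻³.
N² = (g/ρ₀)·Δρ/Δz = g·(Δρ/ρ₀)/Δz = 9.8 × 1.7072 × 10⁻³ / 37 = 4.5218 × 10⁻⁴ s⁻² ≈ 4.52 × 10⁻⁴ s⁻².

4.52 × 10⁻⁴ s⁻²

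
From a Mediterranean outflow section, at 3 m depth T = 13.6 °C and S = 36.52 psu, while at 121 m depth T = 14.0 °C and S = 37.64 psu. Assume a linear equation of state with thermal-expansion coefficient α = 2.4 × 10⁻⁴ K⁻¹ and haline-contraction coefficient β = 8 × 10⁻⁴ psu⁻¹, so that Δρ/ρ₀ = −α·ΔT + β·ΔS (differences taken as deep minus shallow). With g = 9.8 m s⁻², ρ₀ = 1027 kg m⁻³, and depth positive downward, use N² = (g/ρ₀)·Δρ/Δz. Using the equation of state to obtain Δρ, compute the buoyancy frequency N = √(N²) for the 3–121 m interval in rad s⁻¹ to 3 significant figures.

ΔT = +0.4 K, ΔS = +1.12 psu (deep − shallow).
Δρ/ρ₀ = −αΔT + βΔS = -9.60 × 10⁻⁵ + 8.96 × 10⁻⁴ = 8.00 × 10⁻⁴, so Δρ ≈ 0.8216 kg m⁻³.
N² = (g/ρ₀)·Δρ/Δz = g·(Δρ/ρ₀)/Δz = 9.8 × 8.00 × 10⁻⁴ / 118 = 6.6441 × 10⁻⁵ s⁻².
N = √(6.6441 × 10⁻⁵) = 8.1511 × 10⁻³ rad s⁻¹ ≈ 8.15 × 10⁻³ rad s⁻¹.

8.15 × 10⁻³ rad s⁻¹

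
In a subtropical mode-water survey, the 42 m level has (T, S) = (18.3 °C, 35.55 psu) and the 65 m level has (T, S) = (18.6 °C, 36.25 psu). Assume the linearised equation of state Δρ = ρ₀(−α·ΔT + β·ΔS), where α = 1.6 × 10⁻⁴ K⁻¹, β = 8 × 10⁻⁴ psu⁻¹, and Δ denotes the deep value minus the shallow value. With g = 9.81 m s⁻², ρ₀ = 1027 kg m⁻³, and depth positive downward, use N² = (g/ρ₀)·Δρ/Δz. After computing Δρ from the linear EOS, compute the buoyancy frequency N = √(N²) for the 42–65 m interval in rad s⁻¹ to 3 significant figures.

0.0148 rad s⁻¹

ΔT = +0.3 K, ΔS = +0.70 psu (deep − shallow).
Δρ/ρ₀ = −αΔT + βΔS = -4.80 × 10⁻⁵ + 5.60 × 10⁻⁴ = 5.12 × 10⁻⁴, so Δρ ≈ 0.5258 kg m⁻³.
N² = (g/ρ₀)·Δρ/Δz = g·(Δρ/ρ₀)/Δz = 9.81 × 5.12 × 10⁻⁴ / 23 = 2.1838 × 10⁻⁴ s⁻².
N = √(2.1838 × 10⁻⁴) = 0.014778 rad s⁻¹ ≈ 0.0148 rad s⁻¹.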